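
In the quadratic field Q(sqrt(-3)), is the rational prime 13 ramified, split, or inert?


K = Q(sqrt(-3)). Since d mod 4 = 1, disc(K) = -3.
Check p | disc: -3 mod 13 = 10.
p does not divide disc. Compute Legendre symbol (d/p):
10^((13-1)/2) mod 13 = 1
(d/p) = 1, so p splits: (p) = P*P' with e=1, f=1, g=2.
Therefore p is split.

split


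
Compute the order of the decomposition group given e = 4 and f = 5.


|D_P| = e * f
= 4 * 5
= 20

20


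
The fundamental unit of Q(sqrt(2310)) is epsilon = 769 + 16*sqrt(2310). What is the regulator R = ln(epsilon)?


epsilon = 769 + 16*sqrt(2310)
= 1537.9993
R = ln(1537.9993)
= 7.3382

7.3382


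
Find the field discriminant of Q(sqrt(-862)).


For K = Q(sqrt(d)) with d squarefree: disc(K) = d if d = 1 mod 4, and disc(K) = 4d if d = 2 or 3 mod 4.
Here d = -862, and d mod 4 = 2.
d = 2 mod 4, not 1 (O_K = Z[sqrt(d)]), so disc(K) = 4d = 4 * (-862) = -3448

-3448


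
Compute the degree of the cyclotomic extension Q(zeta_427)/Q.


The degree equals Euler's totient phi(427).
427 = 7 * 61
phi(427) = 360

360


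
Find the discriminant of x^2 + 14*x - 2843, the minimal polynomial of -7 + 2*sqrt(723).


The element -7 + 2*sqrt(723) has minimal polynomial:
x^2 + 14*x - 2843
Discriminant = (14)^2 - 4*(-2843)
= 196 + 11372
= 11568

11568


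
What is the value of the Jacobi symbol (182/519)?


Compute (182/519) via quadratic reciprocity:
  pull out 2: (2/519) = +1  (since 519 mod 8 = 7)
  reciprocity: (91/519) -> -(519/91)
  reduce: (64/91)
  pull out 2: (2/91) = -1  (since 91 mod 8 = 3)
  pull out 2: (2/91) = -1  (since 91 mod 8 = 3)
  pull out 2: (2/91) = -1  (since 91 mod 8 = 3)
  pull out 2: (2/91) = -1  (since 91 mod 8 = 3)
  pull out 2: (2/91) = -1  (since 91 mod 8 = 3)
  pull out 2: (2/91) = -1  (since 91 mod 8 = 3)
  (1/91) = 1
Product of signs = -1

-1


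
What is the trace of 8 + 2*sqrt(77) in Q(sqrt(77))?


Tr(a + b*sqrt(d)) = (a + b*sqrt(d)) + (a - b*sqrt(d)) = 2a
= 2 * (8)
= 16

16


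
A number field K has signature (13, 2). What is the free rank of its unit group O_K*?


By Dirichlet's unit theorem:
rank = r1 + r2 - 1
= 13 + 2 - 1
= 14

14


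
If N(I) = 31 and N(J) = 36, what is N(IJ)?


N(IJ) = N(I) * N(J)
= 31 * 36
= 1116

1116


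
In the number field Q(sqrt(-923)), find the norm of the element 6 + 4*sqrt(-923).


N(a + b*sqrt(d)) = a^2 - d*b^2
= (6)^2 - (-923)*(4)^2
= 36 + 14768
= 14804

14804


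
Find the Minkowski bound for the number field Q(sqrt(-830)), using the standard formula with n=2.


d = -830, d mod 4 = 2, so disc(K) = 4d = -3320; |disc(K)| = 3320
Imaginary quadratic field, so n = 2, s = r2 = 1, r1 = 0
M = (n!/n^n) * (4/pi)^s * sqrt(|disc(K)|) = (2!/2^2) * (4/pi)^1 * sqrt(3320)
= 0.5 * 1.273240 * 57.619441
= 36.6817

36.6817


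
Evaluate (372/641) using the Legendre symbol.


p = 641 is prime, so compute (372/641) with the reciprocity algorithm (Jacobi-symbol steps: pull out 2s via (2/n), flip via reciprocity, reduce):
  pull out 2: (2/641) = +1  (since 641 mod 8 = 1)
  pull out 2: (2/641) = +1  (since 641 mod 8 = 1)
  reciprocity: (93/641) -> +(641/93)
  reduce: (83/93)
  reciprocity: (83/93) -> +(93/83)
  reduce: (10/83)
  pull out 2: (2/83) = -1  (since 83 mod 8 = 3)
  reciprocity: (5/83) -> +(83/5)
  reduce: (3/5)
  reciprocity: (3/5) -> +(5/3)
  reduce: (2/3)
  pull out 2: (2/3) = -1  (since 3 mod 8 = 3)
  (1/3) = 1
Product of signs = 1
(372/641) = 1

1


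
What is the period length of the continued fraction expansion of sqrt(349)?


Run the CF algorithm for sqrt(349).
a_0 = floor(sqrt(349)) = 18; set m_0=0, q_0=1.
Recurrence: m' = q*a - m,  q' = (d - m'^2)/q,  a' = floor((a_0 + m')/q').
  step 1: m=18, q=25, a=1
  step 2: m=7, q=12, a=2
  step 3: m=17, q=5, a=7
  step 4: m=18, q=5, a=7
  step 5: m=17, q=12, a=2
  step 6: m=7, q=25, a=1
  step 7: m=18, q=1, a=36
a_7 = 2*a_0 = 36, so the period closes here.
sqrt(349) = [18; 1, 2, 7, 7, 2, 1, 36]
Period length = 7

7


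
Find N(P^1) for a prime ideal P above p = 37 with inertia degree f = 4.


N(P^a) = p^(a*f)
= 37^(1*4)
= 37^4
= 1874161

1874161


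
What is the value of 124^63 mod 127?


p = 127 is prime and the exponent is (p-1)/2 = 63, so by Euler's criterion 124^63 = (124/127) = +1 or -1 mod 127.
Compute by square-and-multiply:
  63 = 32 + 16 + 8 + 4 + 2 + 1 (binary 111111)
  Repeated squaring mod 127: 124^1 = 124, 124^2 = 9, 124^4 = 81, 124^8 = 84, 124^16 = 71, 124^32 = 88
  124^63 = 124^32 * 124^16 * 124^8 * 124^4 * 124^2 * 124^1 = 88 * 71 * 84 * 81 * 9 * 124 mod 127
    88 * 71 = 6248 = 25 mod 127
    25 * 84 = 2100 = 68 mod 127
    68 * 81 = 5508 = 47 mod 127
    47 * 9 = 423 = 42 mod 127
    42 * 124 = 5208 = 1 mod 127
  124^63 = 1 mod 127
Result 1: 124 is a quadratic residue mod 127.
124^63 mod 127 = 1

1


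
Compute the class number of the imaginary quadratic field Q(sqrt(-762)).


K = Q(sqrt(-762)). d mod 4 = 2, so D = disc(K) = 4d = -3048
h(K) equals the number of primitive reduced positive-definite forms (a, b, c) = a*x^2 + b*x*y + c*y^2 with b^2 - 4ac = D,
where reduced means |b| <= a <= c, with b >= 0 whenever |b| = a or a = c, and primitive means gcd(a, b, c) = 1.
Reduced forces 3a^2 <= |D| = 3048, so 1 <= a <= 31; b must have the parity of D, and c = (b^2 - D)/(4a) must be an integer >= a.
Enumerate a = 1..31, b in [-a, a]:
  a=1: (1, 0, 762)  [1]
  a=2: (2, 0, 381)  [1]
  a=3: (3, 0, 254)  [1]
  a=4..5: none
  a=6: (6, 0, 127)  [1]
  a=7: (7, -2, 109), (7, 2, 109)  [2]
  a=8..13: none
  a=14: (14, -12, 57), (14, 12, 57)  [2]
  a=15..18: none
  a=19: (19, -12, 42), (19, 12, 42)  [2]
  a=20: none
  a=21: (21, -12, 38), (21, 12, 38)  [2]
  a=22..31: none
Total reduced forms: 1 + 1 + 1 + 1 + 2 + 2 + 2 + 2 = 12
h = 12

12


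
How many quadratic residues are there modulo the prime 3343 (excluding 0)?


For prime p, the number of non-zero quadratic residues is (p-1)/2.
= (3343-1)/2
= 1671

1671


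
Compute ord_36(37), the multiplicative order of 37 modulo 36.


We want ord_36(37), the smallest k >= 1 with 37^k = 1 mod 36.
n = 36 = 2^2 * 3^2, phi(36) = 12; the order divides phi(n).
Divisors of 12: 1, 2, 3, 4, 6, 12
Repeated squaring mod 36: 37^1 = 1, 37^2 = 1, 37^4 = 1, 37^8 = 1
Test divisors in increasing order:
  k=1: 37^1 = 1 mod 36  <- first divisor giving 1
Order = 1

1


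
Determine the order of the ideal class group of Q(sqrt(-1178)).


K = Q(sqrt(-1178)). d mod 4 = 2, so D = disc(K) = 4d = -4712
h(K) equals the number of primitive reduced positive-definite forms (a, b, c) = a*x^2 + b*x*y + c*y^2 with b^2 - 4ac = D,
where reduced means |b| <= a <= c, with b >= 0 whenever |b| = a or a = c, and primitive means gcd(a, b, c) = 1.
Reduced forces 3a^2 <= |D| = 4712, so 1 <= a <= 39; b must have the parity of D, and c = (b^2 - D)/(4a) must be an integer >= a.
Enumerate a = 1..39, b in [-a, a]:
  a=1: (1, 0, 1178)  [1]
  a=2: (2, 0, 589)  [1]
  a=3: (3, -2, 393), (3, 2, 393)  [2]
  a=4..5: none
  a=6: (6, -4, 197), (6, 4, 197)  [2]
  a=7..8: none
  a=9: (9, -2, 131), (9, 2, 131)  [2]
  a=10..17: none
  a=18: (18, -16, 69), (18, 16, 69)  [2]
  a=19: (19, 0, 62)  [1]
  a=20..22: none
  a=23: (23, -16, 54), (23, 16, 54)  [2]
  a=24..26: none
  a=27: (27, -16, 46), (27, 16, 46)  [2]
  a=28..30: none
  a=31: (31, 0, 38)  [1]
  a=32..39: none
Total reduced forms: 1 + 1 + 2 + 2 + 2 + 2 + 1 + 2 + 2 + 1 = 16
h = 16

16


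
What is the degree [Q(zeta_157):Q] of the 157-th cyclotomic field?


The degree equals Euler's totient phi(157).
157 = 157
phi(157) = 156

156


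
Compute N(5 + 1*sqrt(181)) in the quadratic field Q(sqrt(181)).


N(a + b*sqrt(d)) = a^2 - d*b^2
= (5)^2 - (181)*(1)^2
= 25 - 181
= -156

-156


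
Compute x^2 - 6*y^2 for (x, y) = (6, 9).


x^2 - d*y^2
= 6^2 - 6*9^2
= 36 - 486
= -450

-450


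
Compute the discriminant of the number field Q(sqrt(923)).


For K = Q(sqrt(d)) with d squarefree: disc(K) = d if d = 1 mod 4, and disc(K) = 4d if d = 2 or 3 mod 4.
Here d = 923, and d mod 4 = 3.
d = 3 mod 4, not 1 (O_K = Z[sqrt(d)]), so disc(K) = 4d = 4 * (923) = 3692

3692


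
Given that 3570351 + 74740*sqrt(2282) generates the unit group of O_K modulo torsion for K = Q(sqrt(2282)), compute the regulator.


epsilon = 3570351 + 74740*sqrt(2282)
= 7.1407e+06
R = ln(7.1407e+06)
= 15.7813

15.7813


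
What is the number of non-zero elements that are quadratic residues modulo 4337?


For prime p, the number of non-zero quadratic residues is (p-1)/2.
= (4337-1)/2
= 2168

2168


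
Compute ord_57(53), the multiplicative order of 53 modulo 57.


We want ord_57(53), the smallest k >= 1 with 53^k = 1 mod 57.
n = 57 = 3 * 19, phi(57) = 36; the order divides phi(n).
Divisors of 36: 1, 2, 3, 4, 6, 9, 12, 18, 36
Repeated squaring mod 57: 53^1 = 53, 53^2 = 16, 53^4 = 28, 53^8 = 43, 53^16 = 25, 53^32 = 55
Test divisors in increasing order:
  k=1: 53^1 = 53 mod 57
  k=2: 53^2 = 16 mod 57
  k=3: 53^3 = 16 * 53 = 50 mod 57
  k=4: 53^4 = 28 mod 57
  k=6: 53^6 = 28 * 16 = 49 mod 57
  k=9: 53^9 = 43 * 53 = 56 mod 57
  k=12: 53^12 = 43 * 28 = 7 mod 57
  k=18: 53^18 = 25 * 16 = 1 mod 57  <- first divisor giving 1
Order = 18

18


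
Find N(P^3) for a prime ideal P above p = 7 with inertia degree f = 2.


N(P^a) = p^(a*f)
= 7^(3*2)
= 7^6
= 117649

117649


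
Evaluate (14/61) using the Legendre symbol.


p = 61 is prime, so compute (14/61) with the reciprocity algorithm (Jacobi-symbol steps: pull out 2s via (2/n), flip via reciprocity, reduce):
  pull out 2: (2/61) = -1  (since 61 mod 8 = 5)
  reciprocity: (7/61) -> +(61/7)
  reduce: (5/7)
  reciprocity: (5/7) -> +(7/5)
  reduce: (2/5)
  pull out 2: (2/5) = -1  (since 5 mod 8 = 5)
  (1/5) = 1
Product of signs = 1
(14/61) = 1

1


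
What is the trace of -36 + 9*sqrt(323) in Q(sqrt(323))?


Tr(a + b*sqrt(d)) = (a + b*sqrt(d)) + (a - b*sqrt(d)) = 2a
= 2 * (-36)
= -72

-72


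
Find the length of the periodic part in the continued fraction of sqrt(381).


Run the CF algorithm for sqrt(381).
a_0 = floor(sqrt(381)) = 19; set m_0=0, q_0=1.
Recurrence: m' = q*a - m,  q' = (d - m'^2)/q,  a' = floor((a_0 + m')/q').
  step 1: m=19, q=20, a=1
  step 2: m=1, q=19, a=1
  step 3: m=18, q=3, a=12
  step 4: m=18, q=19, a=1
  step 5: m=1, q=20, a=1
  step 6: m=19, q=1, a=38
a_6 = 2*a_0 = 38, so the period closes here.
sqrt(381) = [19; 1, 1, 12, 1, 1, 38]
Period length = 6

6


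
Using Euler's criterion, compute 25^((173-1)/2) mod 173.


p = 173 is prime and the exponent is (p-1)/2 = 86, so by Euler's criterion 25^86 = (25/173) = +1 or -1 mod 173.
Compute by square-and-multiply:
  86 = 64 + 16 + 4 + 2 (binary 1010110)
  Repeated squaring mod 173: 25^1 = 25, 25^2 = 106, 25^4 = 164, 25^8 = 81, 25^16 = 160, 25^32 = 169, 25^64 = 16
  25^86 = 25^64 * 25^16 * 25^4 * 25^2 = 16 * 160 * 164 * 106 mod 173
    16 * 160 = 2560 = 138 mod 173
    138 * 164 = 22632 = 142 mod 173
    142 * 106 = 15052 = 1 mod 173
  25^86 = 1 mod 173
Result 1: 25 is a quadratic residue mod 173.
25^86 mod 173 = 1

1


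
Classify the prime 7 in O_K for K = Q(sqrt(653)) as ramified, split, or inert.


K = Q(sqrt(653)). Since d mod 4 = 1, disc(K) = 653.
Check p | disc: 653 mod 7 = 2.
p does not divide disc. Compute Legendre symbol (d/p):
2^((7-1)/2) mod 7 = 1
(d/p) = 1, so p splits: (p) = P*P' with e=1, f=1, g=2.
Therefore p is split.

split


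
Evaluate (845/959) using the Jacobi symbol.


Compute (845/959) via quadratic reciprocity:
  reciprocity: (845/959) -> +(959/845)
  reduce: (114/845)
  pull out 2: (2/845) = -1  (since 845 mod 8 = 5)
  reciprocity: (57/845) -> +(845/57)
  reduce: (47/57)
  reciprocity: (47/57) -> +(57/47)
  reduce: (10/47)
  pull out 2: (2/47) = +1  (since 47 mod 8 = 7)
  reciprocity: (5/47) -> +(47/5)
  reduce: (2/5)
  pull out 2: (2/5) = -1  (since 5 mod 8 = 5)
  (1/5) = 1
Product of signs = 1

1


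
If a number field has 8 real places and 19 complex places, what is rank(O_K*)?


By Dirichlet's unit theorem:
rank = r1 + r2 - 1
= 8 + 19 - 1
= 26

26


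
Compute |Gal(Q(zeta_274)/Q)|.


|Gal(Q(zeta_274)/Q)| = phi(274)
= 136

136


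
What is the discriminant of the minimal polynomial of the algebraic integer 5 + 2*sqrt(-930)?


The element 5 + 2*sqrt(-930) has minimal polynomial:
x^2 - 10*x + 3745
Discriminant = (-10)^2 - 4*(3745)
= 100 - 14980
= -14880

-14880


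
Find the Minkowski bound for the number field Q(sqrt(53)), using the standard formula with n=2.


d = 53, d mod 4 = 1, so disc(K) = d = 53; |disc(K)| = 53
Real quadratic field, so n = 2, s = r2 = 0, r1 = 2
M = (n!/n^n) * (4/pi)^s * sqrt(|disc(K)|) = (2!/2^2) * (4/pi)^0 * sqrt(53)
= 0.5 * 1.000000 * 7.280110
= 3.6401

3.6401


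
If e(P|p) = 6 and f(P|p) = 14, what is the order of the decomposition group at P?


|D_P| = e * f
= 6 * 14
= 84

84


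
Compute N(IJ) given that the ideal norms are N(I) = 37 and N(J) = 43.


N(IJ) = N(I) * N(J)
= 37 * 43
= 1591

1591


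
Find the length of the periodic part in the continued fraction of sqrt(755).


Run the CF algorithm for sqrt(755).
a_0 = floor(sqrt(755)) = 27; set m_0=0, q_0=1.
Recurrence: m' = q*a - m,  q' = (d - m'^2)/q,  a' = floor((a_0 + m')/q').
  step 1: m=27, q=26, a=2
  step 2: m=25, q=5, a=10
  step 3: m=25, q=26, a=2
  step 4: m=27, q=1, a=54
a_4 = 2*a_0 = 54, so the period closes here.
sqrt(755) = [27; 2, 10, 2, 54]
Period length = 4

4


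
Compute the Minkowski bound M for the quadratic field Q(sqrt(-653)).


d = -653, d mod 4 = 3, so disc(K) = 4d = -2612; |disc(K)| = 2612
Imaginary quadratic field, so n = 2, s = r2 = 1, r1 = 0
M = (n!/n^n) * (4/pi)^s * sqrt(|disc(K)|) = (2!/2^2) * (4/pi)^1 * sqrt(2612)
= 0.5 * 1.273240 * 51.107729
= 32.5362

32.5362


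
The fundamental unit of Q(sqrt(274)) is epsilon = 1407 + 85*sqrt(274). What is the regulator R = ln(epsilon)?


epsilon = 1407 + 85*sqrt(274)
= 2814.0004
R = ln(2814.0004)
= 7.9424

7.9424


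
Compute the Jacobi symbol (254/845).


Compute (254/845) via quadratic reciprocity:
  pull out 2: (2/845) = -1  (since 845 mod 8 = 5)
  reciprocity: (127/845) -> +(845/127)
  reduce: (83/127)
  reciprocity: (83/127) -> -(127/83)
  reduce: (44/83)
  pull out 2: (2/83) = -1  (since 83 mod 8 = 3)
  pull out 2: (2/83) = -1  (since 83 mod 8 = 3)
  reciprocity: (11/83) -> -(83/11)
  reduce: (6/11)
  pull out 2: (2/11) = -1  (since 11 mod 8 = 3)
  reciprocity: (3/11) -> -(11/3)
  reduce: (2/3)
  pull out 2: (2/3) = -1  (since 3 mod 8 = 3)
  (1/3) = 1
Product of signs = 1

1


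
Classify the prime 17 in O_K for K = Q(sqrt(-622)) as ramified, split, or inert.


K = Q(sqrt(-622)). Since d mod 4 = 2, disc(K) = -2488.
Check p | disc: -2488 mod 17 = 11.
p does not divide disc. Compute Legendre symbol (d/p):
7^((17-1)/2) mod 17 = -1
(d/p) = -1, so p is inert: (p) stays prime with e=1, f=2, g=1.
Therefore p is inert.

inert


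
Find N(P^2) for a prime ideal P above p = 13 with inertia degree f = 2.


N(P^a) = p^(a*f)
= 13^(2*2)
= 13^4
= 28561

28561


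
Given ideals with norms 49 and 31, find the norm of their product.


N(IJ) = N(I) * N(J)
= 49 * 31
= 1519

1519


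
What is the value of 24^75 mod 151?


p = 151 is prime and the exponent is (p-1)/2 = 75, so by Euler's criterion 24^75 = (24/151) = +1 or -1 mod 151.
Compute by square-and-multiply:
  75 = 64 + 8 + 2 + 1 (binary 1001011)
  Repeated squaring mod 151: 24^1 = 24, 24^2 = 123, 24^4 = 29, 24^8 = 86, 24^16 = 148, 24^32 = 9, 24^64 = 81
  24^75 = 24^64 * 24^8 * 24^2 * 24^1 = 81 * 86 * 123 * 24 mod 151
    81 * 86 = 6966 = 20 mod 151
    20 * 123 = 2460 = 44 mod 151
    44 * 24 = 1056 = 150 mod 151
  24^75 = 150 mod 151
Result 150 = p - 1 = -1 mod 151: 24 is a quadratic non-residue mod 151. As a residue in [0, p-1] the value is 150.
24^75 mod 151 = 150

150


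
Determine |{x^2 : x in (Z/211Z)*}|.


For prime p, the number of non-zero quadratic residues is (p-1)/2.
= (211-1)/2
= 105

105


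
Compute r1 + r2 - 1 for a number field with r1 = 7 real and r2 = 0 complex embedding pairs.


By Dirichlet's unit theorem:
rank = r1 + r2 - 1
= 7 + 0 - 1
= 6

6


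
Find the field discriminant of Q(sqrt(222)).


For K = Q(sqrt(d)) with d squarefree: disc(K) = d if d = 1 mod 4, and disc(K) = 4d if d = 2 or 3 mod 4.
Here d = 222, and d mod 4 = 2.
d = 2 mod 4, not 1 (O_K = Z[sqrt(d)]), so disc(K) = 4d = 4 * (222) = 888

888


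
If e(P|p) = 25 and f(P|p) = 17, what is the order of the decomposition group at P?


|D_P| = e * f
= 25 * 17
= 425

425


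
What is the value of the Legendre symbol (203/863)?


p = 863 is prime, so compute (203/863) with the reciprocity algorithm (Jacobi-symbol steps: pull out 2s via (2/n), flip via reciprocity, reduce):
  reciprocity: (203/863) -> -(863/203)
  reduce: (51/203)
  reciprocity: (51/203) -> -(203/51)
  reduce: (50/51)
  pull out 2: (2/51) = -1  (since 51 mod 8 = 3)
  reciprocity: (25/51) -> +(51/25)
  reduce: (1/25)
  (1/25) = 1
Product of signs = -1
(203/863) = -1

-1


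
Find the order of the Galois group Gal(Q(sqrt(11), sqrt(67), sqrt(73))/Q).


The 3 square roots of distinct primes are multiplicatively independent over Q,
so [K:Q] = 2^3 and Gal(K/Q) is isomorphic to (Z/2Z)^3.
|Gal| = 2^3 = 8

8


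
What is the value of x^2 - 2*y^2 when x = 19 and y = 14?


x^2 - d*y^2
= 19^2 - 2*14^2
= 361 - 392
= -31

-31


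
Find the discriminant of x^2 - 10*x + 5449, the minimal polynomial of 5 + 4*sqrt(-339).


The element 5 + 4*sqrt(-339) has minimal polynomial:
x^2 - 10*x + 5449
Discriminant = (-10)^2 - 4*(5449)
= 100 - 21796
= -21696

-21696


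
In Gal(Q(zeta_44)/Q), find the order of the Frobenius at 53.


The Frobenius at p in Gal(Q(zeta_n)/Q) = (Z/nZ)* is the class of p, so its order is ord_44(53), the smallest k >= 1 with 53^k = 1 mod 44.
n = 44 = 2^2 * 11, phi(44) = 20; the order divides phi(n).
Divisors of 20: 1, 2, 4, 5, 10, 20
Repeated squaring mod 44: 53^1 = 9, 53^2 = 37, 53^4 = 5, 53^8 = 25, 53^16 = 9
Test divisors in increasing order:
  k=1: 53^1 = 9 mod 44
  k=2: 53^2 = 37 mod 44
  k=4: 53^4 = 5 mod 44
  k=5: 53^5 = 5 * 9 = 1 mod 44  <- first divisor giving 1
Order = 5

5


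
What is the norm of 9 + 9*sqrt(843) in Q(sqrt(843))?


N(a + b*sqrt(d)) = a^2 - d*b^2
= (9)^2 - (843)*(9)^2
= 81 - 68283
= -68202

-68202


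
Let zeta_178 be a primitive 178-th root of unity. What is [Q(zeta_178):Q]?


The degree equals Euler's totient phi(178).
178 = 2 * 89
phi(178) = 88

88


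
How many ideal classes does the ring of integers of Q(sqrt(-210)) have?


K = Q(sqrt(-210)). d mod 4 = 2, so D = disc(K) = 4d = -840
h(K) equals the number of primitive reduced positive-definite forms (a, b, c) = a*x^2 + b*x*y + c*y^2 with b^2 - 4ac = D,
where reduced means |b| <= a <= c, with b >= 0 whenever |b| = a or a = c, and primitive means gcd(a, b, c) = 1.
Reduced forces 3a^2 <= |D| = 840, so 1 <= a <= 16; b must have the parity of D, and c = (b^2 - D)/(4a) must be an integer >= a.
Enumerate a = 1..16, b in [-a, a]:
  a=1: (1, 0, 210)  [1]
  a=2: (2, 0, 105)  [1]
  a=3: (3, 0, 70)  [1]
  a=4: none
  a=5: (5, 0, 42)  [1]
  a=6: (6, 0, 35)  [1]
  a=7: (7, 0, 30)  [1]
  a=8..9: none
  a=10: (10, 0, 21)  [1]
  a=11..13: none
  a=14: (14, 0, 15)  [1]
  a=15..16: none
Total reduced forms: 1 + 1 + 1 + 1 + 1 + 1 + 1 + 1 = 8
h = 8

8


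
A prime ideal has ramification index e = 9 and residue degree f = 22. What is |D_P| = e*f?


|D_P| = e * f
= 9 * 22
= 198

198


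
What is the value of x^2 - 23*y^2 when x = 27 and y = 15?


x^2 - d*y^2
= 27^2 - 23*15^2
= 729 - 5175
= -4446

-4446


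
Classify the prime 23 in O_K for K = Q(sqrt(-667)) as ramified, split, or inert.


K = Q(sqrt(-667)). Since d mod 4 = 1, disc(K) = -667.
Check p | disc: -667 mod 23 = 0.
p divides disc, so p ramifies: (p) = P^2 with e=2, f=1, g=1.
Therefore p is ramified.

ramified


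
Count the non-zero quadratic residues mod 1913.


For prime p, the number of non-zero quadratic residues is (p-1)/2.
= (1913-1)/2
= 956

956


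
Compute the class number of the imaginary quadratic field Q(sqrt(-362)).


K = Q(sqrt(-362)). d mod 4 = 2, so D = disc(K) = 4d = -1448
h(K) equals the number of primitive reduced positive-definite forms (a, b, c) = a*x^2 + b*x*y + c*y^2 with b^2 - 4ac = D,
where reduced means |b| <= a <= c, with b >= 0 whenever |b| = a or a = c, and primitive means gcd(a, b, c) = 1.
Reduced forces 3a^2 <= |D| = 1448, so 1 <= a <= 21; b must have the parity of D, and c = (b^2 - D)/(4a) must be an integer >= a.
Enumerate a = 1..21, b in [-a, a]:
  a=1: (1, 0, 362)  [1]
  a=2: (2, 0, 181)  [1]
  a=3: (3, -2, 121), (3, 2, 121)  [2]
  a=4..5: none
  a=6: (6, -4, 61), (6, 4, 61)  [2]
  a=7: (7, -6, 53), (7, 6, 53)  [2]
  a=8: none
  a=9: (9, -8, 42), (9, 8, 42)  [2]
  a=10: none
  a=11: (11, -2, 33), (11, 2, 33)  [2]
  a=12..13: none
  a=14: (14, -8, 27), (14, 8, 27)  [2]
  a=15..17: none
  a=18: (18, -8, 21), (18, 8, 21)  [2]
  a=19..20: none
  a=21: (21, -20, 22), (21, 20, 22)  [2]
Total reduced forms: 1 + 1 + 2 + 2 + 2 + 2 + 2 + 2 + 2 + 2 = 18
h = 18

18


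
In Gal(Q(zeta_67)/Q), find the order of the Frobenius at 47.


The Frobenius at p in Gal(Q(zeta_n)/Q) = (Z/nZ)* is the class of p, so its order is ord_67(47), the smallest k >= 1 with 47^k = 1 mod 67.
n = 67 = 67, phi(67) = 66; the order divides phi(n).
Divisors of 66: 1, 2, 3, 6, 11, 22, 33, 66
Repeated squaring mod 67: 47^1 = 47, 47^2 = 65, 47^4 = 4, 47^8 = 16, 47^16 = 55, 47^32 = 10, 47^64 = 33
Test divisors in increasing order:
  k=1: 47^1 = 47 mod 67
  k=2: 47^2 = 65 mod 67
  k=3: 47^3 = 65 * 47 = 40 mod 67
  k=6: 47^6 = 4 * 65 = 59 mod 67
  k=11: 47^11 = 16 * 65 * 47 = 37 mod 67
  k=22: 47^22 = 55 * 4 * 65 = 29 mod 67
  k=33: 47^33 = 10 * 47 = 1 mod 67  <- first divisor giving 1
Order = 33

33


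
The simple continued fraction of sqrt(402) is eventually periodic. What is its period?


Run the CF algorithm for sqrt(402).
a_0 = floor(sqrt(402)) = 20; set m_0=0, q_0=1.
Recurrence: m' = q*a - m,  q' = (d - m'^2)/q,  a' = floor((a_0 + m')/q').
  step 1: m=20, q=2, a=20
  step 2: m=20, q=1, a=40
a_2 = 2*a_0 = 40, so the period closes here.
sqrt(402) = [20; 20, 40]
Period length = 2

2


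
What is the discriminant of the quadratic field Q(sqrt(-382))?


For K = Q(sqrt(d)) with d squarefree: disc(K) = d if d = 1 mod 4, and disc(K) = 4d if d = 2 or 3 mod 4.
Here d = -382, and d mod 4 = 2.
d = 2 mod 4, not 1 (O_K = Z[sqrt(d)]), so disc(K) = 4d = 4 * (-382) = -1528

-1528


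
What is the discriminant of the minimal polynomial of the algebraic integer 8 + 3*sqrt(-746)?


The element 8 + 3*sqrt(-746) has minimal polynomial:
x^2 - 16*x + 6778
Discriminant = (-16)^2 - 4*(6778)
= 256 - 27112
= -26856

-26856


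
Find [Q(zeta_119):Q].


The degree equals Euler's totient phi(119).
119 = 7 * 17
phi(119) = 96

96


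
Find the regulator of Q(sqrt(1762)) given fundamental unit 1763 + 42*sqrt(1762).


epsilon = 1763 + 42*sqrt(1762)
= 3525.9997
R = ln(3525.9997)
= 8.1679

8.1679


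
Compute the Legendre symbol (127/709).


p = 709 is prime, so compute (127/709) with the reciprocity algorithm (Jacobi-symbol steps: pull out 2s via (2/n), flip via reciprocity, reduce):
  reciprocity: (127/709) -> +(709/127)
  reduce: (74/127)
  pull out 2: (2/127) = +1  (since 127 mod 8 = 7)
  reciprocity: (37/127) -> +(127/37)
  reduce: (16/37)
  pull out 2: (2/37) = -1  (since 37 mod 8 = 5)
  pull out 2: (2/37) = -1  (since 37 mod 8 = 5)
  pull out 2: (2/37) = -1  (since 37 mod 8 = 5)
  pull out 2: (2/37) = -1  (since 37 mod 8 = 5)
  (1/37) = 1
Product of signs = 1
(127/709) = 1

1


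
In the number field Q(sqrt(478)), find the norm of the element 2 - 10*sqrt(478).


N(a + b*sqrt(d)) = a^2 - d*b^2
= (2)^2 - (478)*(-10)^2
= 4 - 47800
= -47796

-47796


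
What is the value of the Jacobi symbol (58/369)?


Compute (58/369) via quadratic reciprocity:
  pull out 2: (2/369) = +1  (since 369 mod 8 = 1)
  reciprocity: (29/369) -> +(369/29)
  reduce: (21/29)
  reciprocity: (21/29) -> +(29/21)
  reduce: (8/21)
  pull out 2: (2/21) = -1  (since 21 mod 8 = 5)
  pull out 2: (2/21) = -1  (since 21 mod 8 = 5)
  pull out 2: (2/21) = -1  (since 21 mod 8 = 5)
  (1/21) = 1
Product of signs = -1

-1


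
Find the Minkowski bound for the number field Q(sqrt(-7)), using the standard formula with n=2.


d = -7, d mod 4 = 1, so disc(K) = d = -7; |disc(K)| = 7
Imaginary quadratic field, so n = 2, s = r2 = 1, r1 = 0
M = (n!/n^n) * (4/pi)^s * sqrt(|disc(K)|) = (2!/2^2) * (4/pi)^1 * sqrt(7)
= 0.5 * 1.273240 * 2.645751
= 1.6843

1.6843


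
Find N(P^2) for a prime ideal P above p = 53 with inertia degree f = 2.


N(P^a) = p^(a*f)
= 53^(2*2)
= 53^4
= 7890481

7890481


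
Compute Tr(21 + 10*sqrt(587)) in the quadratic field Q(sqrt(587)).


Tr(a + b*sqrt(d)) = (a + b*sqrt(d)) + (a - b*sqrt(d)) = 2a
= 2 * (21)
= 42

42


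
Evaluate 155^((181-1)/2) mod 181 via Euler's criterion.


p = 181 is prime and the exponent is (p-1)/2 = 90, so by Euler's criterion 155^90 = (155/181) = +1 or -1 mod 181.
Compute by square-and-multiply:
  90 = 64 + 16 + 8 + 2 (binary 1011010)
  Repeated squaring mod 181: 155^1 = 155, 155^2 = 133, 155^4 = 132, 155^8 = 48, 155^16 = 132, 155^32 = 48, 155^64 = 132
  155^90 = 155^64 * 155^16 * 155^8 * 155^2 = 132 * 132 * 48 * 133 mod 181
    132 * 132 = 17424 = 48 mod 181
    48 * 48 = 2304 = 132 mod 181
    132 * 133 = 17556 = 180 mod 181
  155^90 = 180 mod 181
Result 180 = p - 1 = -1 mod 181: 155 is a quadratic non-residue mod 181. As a residue in [0, p-1] the value is 180.
155^90 mod 181 = 180

180


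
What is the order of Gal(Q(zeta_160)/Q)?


|Gal(Q(zeta_160)/Q)| = phi(160)
= 64

64


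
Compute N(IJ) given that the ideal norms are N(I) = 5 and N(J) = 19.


N(IJ) = N(I) * N(J)
= 5 * 19
= 95

95


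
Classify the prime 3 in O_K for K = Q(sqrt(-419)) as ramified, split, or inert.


K = Q(sqrt(-419)). Since d mod 4 = 1, disc(K) = -419.
Check p | disc: -419 mod 3 = 1.
p does not divide disc. Compute Legendre symbol (d/p):
1^((3-1)/2) mod 3 = 1
(d/p) = 1, so p splits: (p) = P*P' with e=1, f=1, g=2.
Therefore p is split.

split


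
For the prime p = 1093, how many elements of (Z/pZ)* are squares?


For prime p, the number of non-zero quadratic residues is (p-1)/2.
= (1093-1)/2
= 546

546


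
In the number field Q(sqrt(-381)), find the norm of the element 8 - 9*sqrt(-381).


N(a + b*sqrt(d)) = a^2 - d*b^2
= (8)^2 - (-381)*(-9)^2
= 64 + 30861
= 30925

30925


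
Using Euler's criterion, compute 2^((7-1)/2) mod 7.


p = 7 is prime and the exponent is (p-1)/2 = 3, so by Euler's criterion 2^3 = (2/7) = +1 or -1 mod 7.
Compute by square-and-multiply:
  3 = 2 + 1 (binary 11)
  Repeated squaring mod 7: 2^1 = 2, 2^2 = 4
  2^3 = 2^2 * 2^1 = 4 * 2 mod 7
    4 * 2 = 8 = 1 mod 7
  2^3 = 1 mod 7
Result 1: 2 is a quadratic residue mod 7.
2^3 mod 7 = 1

1


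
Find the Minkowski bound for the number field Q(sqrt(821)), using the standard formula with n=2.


d = 821, d mod 4 = 1, so disc(K) = d = 821; |disc(K)| = 821
Real quadratic field, so n = 2, s = r2 = 0, r1 = 2
M = (n!/n^n) * (4/pi)^s * sqrt(|disc(K)|) = (2!/2^2) * (4/pi)^0 * sqrt(821)
= 0.5 * 1.000000 * 28.653098
= 14.3265

14.3265


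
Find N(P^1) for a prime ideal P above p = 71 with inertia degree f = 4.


N(P^a) = p^(a*f)
= 71^(1*4)
= 71^4
= 25411681

25411681


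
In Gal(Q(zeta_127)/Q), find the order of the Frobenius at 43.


The Frobenius at p in Gal(Q(zeta_n)/Q) = (Z/nZ)* is the class of p, so its order is ord_127(43), the smallest k >= 1 with 43^k = 1 mod 127.
n = 127 = 127, phi(127) = 126; the order divides phi(n).
Divisors of 126: 1, 2, 3, 6, 7, 9, 14, 18, 21, 42, 63, 126
Repeated squaring mod 127: 43^1 = 43, 43^2 = 71, 43^4 = 88, 43^8 = 124, 43^16 = 9, 43^32 = 81, 43^64 = 84
Test divisors in increasing order:
  k=1: 43^1 = 43 mod 127
  k=2: 43^2 = 71 mod 127
  k=3: 43^3 = 71 * 43 = 5 mod 127
  k=6: 43^6 = 88 * 71 = 25 mod 127
  k=7: 43^7 = 88 * 71 * 43 = 59 mod 127
  k=9: 43^9 = 124 * 43 = 125 mod 127
  k=14: 43^14 = 124 * 88 * 71 = 52 mod 127
  k=18: 43^18 = 9 * 71 = 4 mod 127
  k=21: 43^21 = 9 * 88 * 43 = 20 mod 127
  k=42: 43^42 = 81 * 124 * 71 = 19 mod 127
  k=63: 43^63 = 81 * 9 * 124 * 88 * 71 * 43 = 126 mod 127
  k=126: 43^126 = 84 * 81 * 9 * 124 * 88 * 71 = 1 mod 127  <- first divisor giving 1
Order = 126

126


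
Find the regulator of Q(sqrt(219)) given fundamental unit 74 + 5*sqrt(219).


epsilon = 74 + 5*sqrt(219)
= 147.9932
R = ln(147.9932)
= 4.9972

4.9972


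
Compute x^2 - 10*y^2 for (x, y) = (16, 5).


x^2 - d*y^2
= 16^2 - 10*5^2
= 256 - 250
= 6

6


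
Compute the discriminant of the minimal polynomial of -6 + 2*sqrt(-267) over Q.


The element -6 + 2*sqrt(-267) has minimal polynomial:
x^2 + 12*x + 1104
Discriminant = (12)^2 - 4*(1104)
= 144 - 4416
= -4272

-4272


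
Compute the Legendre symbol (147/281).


p = 281 is prime, so compute (147/281) with the reciprocity algorithm (Jacobi-symbol steps: pull out 2s via (2/n), flip via reciprocity, reduce):
  reciprocity: (147/281) -> +(281/147)
  reduce: (134/147)
  pull out 2: (2/147) = -1  (since 147 mod 8 = 3)
  reciprocity: (67/147) -> -(147/67)
  reduce: (13/67)
  reciprocity: (13/67) -> +(67/13)
  reduce: (2/13)
  pull out 2: (2/13) = -1  (since 13 mod 8 = 5)
  (1/13) = 1
Product of signs = -1
(147/281) = -1

-1


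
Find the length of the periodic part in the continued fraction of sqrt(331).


Run the CF algorithm for sqrt(331).
a_0 = floor(sqrt(331)) = 18; set m_0=0, q_0=1.
Recurrence: m' = q*a - m,  q' = (d - m'^2)/q,  a' = floor((a_0 + m')/q').
  step 1: m=18, q=7, a=5
  step 2: m=17, q=6, a=5
  step 3: m=13, q=27, a=1
  step 4: m=14, q=5, a=6
  step 5: m=16, q=15, a=2
  step 6: m=14, q=9, a=3
  step 7: m=13, q=18, a=1
  step 8: m=5, q=17, a=1
  step 9: m=12, q=11, a=2
  step 10: m=10, q=21, a=1
  step 11: m=11, q=10, a=2
  step 12: m=9, q=25, a=1
  step 13: m=16, q=3, a=11
  step 14: m=17, q=14, a=2
  step 15: m=11, q=15, a=1
  step 16: m=4, q=21, a=1
  step 17: m=17, q=2, a=17
  step 18: m=17, q=21, a=1
  step 19: m=4, q=15, a=1
  step 20: m=11, q=14, a=2
  step 21: m=17, q=3, a=11
  step 22: m=16, q=25, a=1
  step 23: m=9, q=10, a=2
  step 24: m=11, q=21, a=1
  step 25: m=10, q=11, a=2
  step 26: m=12, q=17, a=1
  step 27: m=5, q=18, a=1
  step 28: m=13, q=9, a=3
  step 29: m=14, q=15, a=2
  step 30: m=16, q=5, a=6
  step 31: m=14, q=27, a=1
  step 32: m=13, q=6, a=5
  step 33: m=17, q=7, a=5
  step 34: m=18, q=1, a=36
a_34 = 2*a_0 = 36, so the period closes here.
sqrt(331) = [18; 5, 5, 1, 6, 2, 3, 1, 1, 2, 1, 2, 1, 11, 2, 1, 1, 17, 1, 1, 2, 11, 1, 2, 1, 2, 1, 1, 3, 2, 6, 1, 5, 5, 36]
Period length = 34

34


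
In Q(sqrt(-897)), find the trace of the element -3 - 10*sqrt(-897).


Tr(a + b*sqrt(d)) = (a + b*sqrt(d)) + (a - b*sqrt(d)) = 2a
= 2 * (-3)
= -6

-6


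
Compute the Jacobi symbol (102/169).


Compute (102/169) via quadratic reciprocity:
  pull out 2: (2/169) = +1  (since 169 mod 8 = 1)
  reciprocity: (51/169) -> +(169/51)
  reduce: (16/51)
  pull out 2: (2/51) = -1  (since 51 mod 8 = 3)
  pull out 2: (2/51) = -1  (since 51 mod 8 = 3)
  pull out 2: (2/51) = -1  (since 51 mod 8 = 3)
  pull out 2: (2/51) = -1  (since 51 mod 8 = 3)
  (1/51) = 1
Product of signs = 1

1


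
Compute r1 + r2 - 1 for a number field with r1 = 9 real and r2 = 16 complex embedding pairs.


By Dirichlet's unit theorem:
rank = r1 + r2 - 1
= 9 + 16 - 1
= 24

24


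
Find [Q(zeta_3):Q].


The degree equals Euler's totient phi(3).
3 = 3
phi(3) = 2

2


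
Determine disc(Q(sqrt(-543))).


For K = Q(sqrt(d)) with d squarefree: disc(K) = d if d = 1 mod 4, and disc(K) = 4d if d = 2 or 3 mod 4.
Here d = -543, and d mod 4 = 1.
d = 1 mod 4 (O_K = Z[(1+sqrt(d))/2]), so disc(K) = d = -543

-543


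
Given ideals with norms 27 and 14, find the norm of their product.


N(IJ) = N(I) * N(J)
= 27 * 14
= 378

378


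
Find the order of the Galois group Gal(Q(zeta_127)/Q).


|Gal(Q(zeta_127)/Q)| = phi(127)
= 126

126


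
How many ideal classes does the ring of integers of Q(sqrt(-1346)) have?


K = Q(sqrt(-1346)). d mod 4 = 2, so D = disc(K) = 4d = -5384
h(K) equals the number of primitive reduced positive-definite forms (a, b, c) = a*x^2 + b*x*y + c*y^2 with b^2 - 4ac = D,
where reduced means |b| <= a <= c, with b >= 0 whenever |b| = a or a = c, and primitive means gcd(a, b, c) = 1.
Reduced forces 3a^2 <= |D| = 5384, so 1 <= a <= 42; b must have the parity of D, and c = (b^2 - D)/(4a) must be an integer >= a.
Enumerate a = 1..42, b in [-a, a]:
  a=1: (1, 0, 1346)  [1]
  a=2: (2, 0, 673)  [1]
  a=3: (3, -2, 449), (3, 2, 449)  [2]
  a=4: none
  a=5: (5, -4, 270), (5, 4, 270)  [2]
  a=6: (6, -4, 225), (6, 4, 225)  [2]
  a=7..8: none
  a=9: (9, -4, 150), (9, 4, 150)  [2]
  a=10: (10, -4, 135), (10, 4, 135)  [2]
  a=11..14: none
  a=15: (15, -14, 93), (15, -4, 90), (15, 4, 90), (15, 14, 93)  [4]
  a=16..17: none
  a=18: (18, -4, 75), (18, 4, 75)  [2]
  a=19..24: none
  a=25: (25, -4, 54), (25, 4, 54)  [2]
  a=26: none
  a=27: (27, -4, 50), (27, 4, 50)  [2]
  a=28..29: none
  a=30: (30, -16, 47), (30, -4, 45), (30, 4, 45), (30, 16, 47)  [4]
  a=31: (31, -14, 45), (31, 14, 45)  [2]
  a=32..42: none
Total reduced forms: 1 + 1 + 2 + 2 + 2 + 2 + 2 + 4 + 2 + 2 + 2 + 4 + 2 = 28
h = 28

28


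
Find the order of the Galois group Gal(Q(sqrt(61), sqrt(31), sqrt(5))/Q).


The 3 square roots of distinct primes are multiplicatively independent over Q,
so [K:Q] = 2^3 and Gal(K/Q) is isomorphic to (Z/2Z)^3.
|Gal| = 2^3 = 8

8


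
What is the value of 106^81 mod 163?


p = 163 is prime and the exponent is (p-1)/2 = 81, so by Euler's criterion 106^81 = (106/163) = +1 or -1 mod 163.
Compute by square-and-multiply:
  81 = 64 + 16 + 1 (binary 1010001)
  Repeated squaring mod 163: 106^1 = 106, 106^2 = 152, 106^4 = 121, 106^8 = 134, 106^16 = 26, 106^32 = 24, 106^64 = 87
  106^81 = 106^64 * 106^16 * 106^1 = 87 * 26 * 106 mod 163
    87 * 26 = 2262 = 143 mod 163
    143 * 106 = 15158 = 162 mod 163
  106^81 = 162 mod 163
Result 162 = p - 1 = -1 mod 163: 106 is a quadratic non-residue mod 163. As a residue in [0, p-1] the value is 162.
106^81 mod 163 = 162

162


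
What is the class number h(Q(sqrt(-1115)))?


K = Q(sqrt(-1115)). d mod 4 = 1, so D = disc(K) = d = -1115
h(K) equals the number of primitive reduced positive-definite forms (a, b, c) = a*x^2 + b*x*y + c*y^2 with b^2 - 4ac = D,
where reduced means |b| <= a <= c, with b >= 0 whenever |b| = a or a = c, and primitive means gcd(a, b, c) = 1.
Reduced forces 3a^2 <= |D| = 1115, so 1 <= a <= 19; b must have the parity of D, and c = (b^2 - D)/(4a) must be an integer >= a.
Enumerate a = 1..19, b in [-a, a]:
  a=1: (1, 1, 279)  [1]
  a=2: none
  a=3: (3, -1, 93), (3, 1, 93)  [2]
  a=4: none
  a=5: (5, 5, 57)  [1]
  a=6..8: none
  a=9: (9, -1, 31), (9, 1, 31)  [2]
  a=10..12: none
  a=13: (13, -9, 23), (13, 9, 23)  [2]
  a=14: none
  a=15: (15, -5, 19), (15, 5, 19)  [2]
  a=16..19: none
Total reduced forms: 1 + 2 + 1 + 2 + 2 + 2 = 10
h = 10

10


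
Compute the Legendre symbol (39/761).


p = 761 is prime, so compute (39/761) with the reciprocity algorithm (Jacobi-symbol steps: pull out 2s via (2/n), flip via reciprocity, reduce):
  reciprocity: (39/761) -> +(761/39)
  reduce: (20/39)
  pull out 2: (2/39) = +1  (since 39 mod 8 = 7)
  pull out 2: (2/39) = +1  (since 39 mod 8 = 7)
  reciprocity: (5/39) -> +(39/5)
  reduce: (4/5)
  pull out 2: (2/5) = -1  (since 5 mod 8 = 5)
  pull out 2: (2/5) = -1  (since 5 mod 8 = 5)
  (1/5) = 1
Product of signs = 1
(39/761) = 1

1


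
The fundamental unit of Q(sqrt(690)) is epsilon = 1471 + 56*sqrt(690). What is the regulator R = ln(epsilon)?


epsilon = 1471 + 56*sqrt(690)
= 2941.9997
R = ln(2941.9997)
= 7.9868

7.9868


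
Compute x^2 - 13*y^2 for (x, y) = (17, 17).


x^2 - d*y^2
= 17^2 - 13*17^2
= 289 - 3757
= -3468

-3468


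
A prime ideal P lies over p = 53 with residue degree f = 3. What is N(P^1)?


N(P^a) = p^(a*f)
= 53^(1*3)
= 53^3
= 148877

148877


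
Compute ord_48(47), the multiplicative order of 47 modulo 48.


We want ord_48(47), the smallest k >= 1 with 47^k = 1 mod 48.
n = 48 = 2^4 * 3, phi(48) = 16; the order divides phi(n).
Divisors of 16: 1, 2, 4, 8, 16
Repeated squaring mod 48: 47^1 = 47, 47^2 = 1, 47^4 = 1, 47^8 = 1, 47^16 = 1
Test divisors in increasing order:
  k=1: 47^1 = 47 mod 48
  k=2: 47^2 = 1 mod 48  <- first divisor giving 1
Order = 2

2


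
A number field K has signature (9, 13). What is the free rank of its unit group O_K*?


By Dirichlet's unit theorem:
rank = r1 + r2 - 1
= 9 + 13 - 1
= 21

21


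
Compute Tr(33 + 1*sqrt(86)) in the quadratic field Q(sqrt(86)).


Tr(a + b*sqrt(d)) = (a + b*sqrt(d)) + (a - b*sqrt(d)) = 2a
= 2 * (33)
= 66

66


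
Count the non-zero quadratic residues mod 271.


For prime p, the number of non-zero quadratic residues is (p-1)/2.
= (271-1)/2
= 135

135


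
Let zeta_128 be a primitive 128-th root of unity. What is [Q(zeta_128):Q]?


The degree equals Euler's totient phi(128).
128 = 2^7
phi(128) = 64

64


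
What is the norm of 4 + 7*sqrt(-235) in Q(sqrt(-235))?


N(a + b*sqrt(d)) = a^2 - d*b^2
= (4)^2 - (-235)*(7)^2
= 16 + 11515
= 11531

11531


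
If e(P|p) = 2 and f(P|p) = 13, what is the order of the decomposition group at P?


|D_P| = e * f
= 2 * 13
= 26

26


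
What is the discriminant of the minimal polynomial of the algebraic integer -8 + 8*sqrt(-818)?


The element -8 + 8*sqrt(-818) has minimal polynomial:
x^2 + 16*x + 52416
Discriminant = (16)^2 - 4*(52416)
= 256 - 209664
= -209408

-209408


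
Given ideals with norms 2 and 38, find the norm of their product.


N(IJ) = N(I) * N(J)
= 2 * 38
= 76

76


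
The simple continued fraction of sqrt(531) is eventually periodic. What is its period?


Run the CF algorithm for sqrt(531).
a_0 = floor(sqrt(531)) = 23; set m_0=0, q_0=1.
Recurrence: m' = q*a - m,  q' = (d - m'^2)/q,  a' = floor((a_0 + m')/q').
  step 1: m=23, q=2, a=23
  step 2: m=23, q=1, a=46
a_2 = 2*a_0 = 46, so the period closes here.
sqrt(531) = [23; 23, 46]
Period length = 2

2


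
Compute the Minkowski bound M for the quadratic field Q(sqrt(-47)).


d = -47, d mod 4 = 1, so disc(K) = d = -47; |disc(K)| = 47
Imaginary quadratic field, so n = 2, s = r2 = 1, r1 = 0
M = (n!/n^n) * (4/pi)^s * sqrt(|disc(K)|) = (2!/2^2) * (4/pi)^1 * sqrt(47)
= 0.5 * 1.273240 * 6.855655
= 4.3644

4.3644


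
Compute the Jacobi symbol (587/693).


Compute (587/693) via quadratic reciprocity:
  reciprocity: (587/693) -> +(693/587)
  reduce: (106/587)
  pull out 2: (2/587) = -1  (since 587 mod 8 = 3)
  reciprocity: (53/587) -> +(587/53)
  reduce: (4/53)
  pull out 2: (2/53) = -1  (since 53 mod 8 = 5)
  pull out 2: (2/53) = -1  (since 53 mod 8 = 5)
  (1/53) = 1
Product of signs = -1

-1


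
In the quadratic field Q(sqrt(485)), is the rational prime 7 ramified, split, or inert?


K = Q(sqrt(485)). Since d mod 4 = 1, disc(K) = 485.
Check p | disc: 485 mod 7 = 2.
p does not divide disc. Compute Legendre symbol (d/p):
2^((7-1)/2) mod 7 = 1
(d/p) = 1, so p splits: (p) = P*P' with e=1, f=1, g=2.
Therefore p is split.

split


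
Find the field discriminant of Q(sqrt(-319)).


For K = Q(sqrt(d)) with d squarefree: disc(K) = d if d = 1 mod 4, and disc(K) = 4d if d = 2 or 3 mod 4.
Here d = -319, and d mod 4 = 1.
d = 1 mod 4 (O_K = Z[(1+sqrt(d))/2]), so disc(K) = d = -319

-319


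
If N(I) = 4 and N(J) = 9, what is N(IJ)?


N(IJ) = N(I) * N(J)
= 4 * 9
= 36

36


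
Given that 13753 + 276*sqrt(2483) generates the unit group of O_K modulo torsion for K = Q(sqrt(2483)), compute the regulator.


epsilon = 13753 + 276*sqrt(2483)
= 27506.0000
R = ln(27506.0000)
= 10.2222

10.2222


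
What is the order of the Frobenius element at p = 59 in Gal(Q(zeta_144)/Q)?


The Frobenius at p in Gal(Q(zeta_n)/Q) = (Z/nZ)* is the class of p, so its order is ord_144(59), the smallest k >= 1 with 59^k = 1 mod 144.
n = 144 = 2^4 * 3^2, phi(144) = 48; the order divides phi(n).
Divisors of 48: 1, 2, 3, 4, 6, 8, 12, 16, 24, 48
Repeated squaring mod 144: 59^1 = 59, 59^2 = 25, 59^4 = 49, 59^8 = 97, 59^16 = 49, 59^32 = 97
Test divisors in increasing order:
  k=1: 59^1 = 59 mod 144
  k=2: 59^2 = 25 mod 144
  k=3: 59^3 = 25 * 59 = 35 mod 144
  k=4: 59^4 = 49 mod 144
  k=6: 59^6 = 49 * 25 = 73 mod 144
  k=8: 59^8 = 97 mod 144
  k=12: 59^12 = 97 * 49 = 1 mod 144  <- first divisor giving 1
Order = 12

12
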